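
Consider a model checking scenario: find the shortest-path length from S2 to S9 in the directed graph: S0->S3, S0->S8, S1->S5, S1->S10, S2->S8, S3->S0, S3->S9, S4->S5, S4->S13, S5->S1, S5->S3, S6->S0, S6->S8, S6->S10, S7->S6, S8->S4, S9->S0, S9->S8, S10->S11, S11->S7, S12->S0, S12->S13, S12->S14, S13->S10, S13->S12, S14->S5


BFS layer-by-layer from S2:
  dist 0: {S2}
  dist 1: {S8}
  dist 2: {S4}
  dist 3: {S5, S13}
  dist 4: {S1, S3, S10, S12}
  dist 5: {S0, S9, S11, S14}
  -> S9 reached at distance 5
Shortest path length = 5

5


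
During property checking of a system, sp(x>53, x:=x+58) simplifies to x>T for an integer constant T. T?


Formula: sp(P, x:=E) = exists old_x. (x = E[old_x/x]) AND P[old_x/x] (old_x is the value of x before the assignment; eliminate old_x by solving x = E[old_x/x] for old_x)
Step 1: Precondition P: x>53, i.e. old_x > 53
Step 2: Assignment gives x = old_x + 58, so old_x = x - 58
Step 3: Substitute into P: x - 58 > 53
Step 4: Simplify: x > 53+58 = 111

111


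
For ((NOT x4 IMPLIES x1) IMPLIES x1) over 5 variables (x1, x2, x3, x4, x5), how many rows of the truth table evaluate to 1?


Formula: ((NOT x4 IMPLIES x1) IMPLIES x1) over 5 vars (32 rows)
Evaluate each row (x1, x2, x3, x4, x5 as bits, MSB first):
  row 0 [00000]: ((NOT 0 IMPLIES 0) IMPLIES 0) -> 1
  row 1 [00001]: ((NOT 0 IMPLIES 0) IMPLIES 0) -> 1
  row 2 [00010]: ((NOT 1 IMPLIES 0) IMPLIES 0) -> 0
  row 3 [00011]: ((NOT 1 IMPLIES 0) IMPLIES 0) -> 0
  row 4 [00100]: ((NOT 0 IMPLIES 0) IMPLIES 0) -> 1
  row 5 [00101]: ((NOT 0 IMPLIES 0) IMPLIES 0) -> 1
  row 6 [00110]: ((NOT 1 IMPLIES 0) IMPLIES 0) -> 0
  row 7 [00111]: ((NOT 1 IMPLIES 0) IMPLIES 0) -> 0
  row 8 [01000]: ((NOT 0 IMPLIES 0) IMPLIES 0) -> 1
  row 9 [01001]: ((NOT 0 IMPLIES 0) IMPLIES 0) -> 1
  row 10 [01010]: ((NOT 1 IMPLIES 0) IMPLIES 0) -> 0
  row 11 [01011]: ((NOT 1 IMPLIES 0) IMPLIES 0) -> 0
  row 12 [01100]: ((NOT 0 IMPLIES 0) IMPLIES 0) -> 1
  row 13 [01101]: ((NOT 0 IMPLIES 0) IMPLIES 0) -> 1
  row 14 [01110]: ((NOT 1 IMPLIES 0) IMPLIES 0) -> 0
  row 15 [01111]: ((NOT 1 IMPLIES 0) IMPLIES 0) -> 0
  row 16 [10000]: ((NOT 0 IMPLIES 1) IMPLIES 1) -> 1
  row 17 [10001]: ((NOT 0 IMPLIES 1) IMPLIES 1) -> 1
  row 18 [10010]: ((NOT 1 IMPLIES 1) IMPLIES 1) -> 1
  row 19 [10011]: ((NOT 1 IMPLIES 1) IMPLIES 1) -> 1
  row 20 [10100]: ((NOT 0 IMPLIES 1) IMPLIES 1) -> 1
  row 21 [10101]: ((NOT 0 IMPLIES 1) IMPLIES 1) -> 1
  row 22 [10110]: ((NOT 1 IMPLIES 1) IMPLIES 1) -> 1
  row 23 [10111]: ((NOT 1 IMPLIES 1) IMPLIES 1) -> 1
  row 24 [11000]: ((NOT 0 IMPLIES 1) IMPLIES 1) -> 1
  row 25 [11001]: ((NOT 0 IMPLIES 1) IMPLIES 1) -> 1
  row 26 [11010]: ((NOT 1 IMPLIES 1) IMPLIES 1) -> 1
  row 27 [11011]: ((NOT 1 IMPLIES 1) IMPLIES 1) -> 1
  row 28 [11100]: ((NOT 0 IMPLIES 1) IMPLIES 1) -> 1
  row 29 [11101]: ((NOT 0 IMPLIES 1) IMPLIES 1) -> 1
  row 30 [11110]: ((NOT 1 IMPLIES 1) IMPLIES 1) -> 1
  row 31 [11111]: ((NOT 1 IMPLIES 1) IMPLIES 1) -> 1
Full result column, 8 rows per line (x1,x2 fixed per line; x3,x4,x5 runs 000..111 left to right):
  rows 0-7 [x1,x2=00]: 11001100  (ones: 4)
  rows 8-15 [x1,x2=01]: 11001100  (ones: 4)
  rows 16-23 [x1,x2=10]: 11111111  (ones: 8)
  rows 24-31 [x1,x2=11]: 11111111  (ones: 8)
Count of 1-rows = 4+4+8+8 = 24

24


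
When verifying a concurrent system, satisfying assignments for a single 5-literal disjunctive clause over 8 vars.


Step 1: Total=2^8=256
Step 2: Unsat when all 5 false: 2^3=8
Step 3: Sat=256-8=248

248


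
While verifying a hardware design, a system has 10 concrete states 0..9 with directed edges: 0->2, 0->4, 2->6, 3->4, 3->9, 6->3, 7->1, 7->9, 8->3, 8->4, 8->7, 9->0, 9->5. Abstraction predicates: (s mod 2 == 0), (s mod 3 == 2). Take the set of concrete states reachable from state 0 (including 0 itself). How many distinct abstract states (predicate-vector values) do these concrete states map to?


BFS from 0:
Concrete reachable: {0, 2, 3, 4, 5, 6, 9}
Abstract via predicates (s mod 2 == 0), (s mod 3 == 2):
  (0,0) <- {3, 9}
  (0,1) <- {5}
  (1,0) <- {0, 4, 6}
  (1,1) <- {2}
Distinct abstract states = 4

4


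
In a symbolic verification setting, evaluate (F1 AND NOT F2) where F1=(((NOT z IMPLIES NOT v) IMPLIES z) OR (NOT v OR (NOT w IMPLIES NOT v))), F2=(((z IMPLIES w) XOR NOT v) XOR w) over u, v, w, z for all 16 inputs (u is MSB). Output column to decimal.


F1 = (((NOT z IMPLIES NOT v) IMPLIES z) OR (NOT v OR (NOT w IMPLIES NOT v)))
F2 = (((z IMPLIES w) XOR NOT v) XOR w)
Counterexample to F1=>F2 is where F1=1 and F2=0.
Evaluate each row (bits = u,v,w,z, MSB first):
  row 0 [0000]: F1=1 F2=0 -> F1&~F2 -> 1
  row 1 [0001]: F1=1 F2=1 -> F1&~F2 -> 0
  row 2 [0010]: F1=1 F2=1 -> F1&~F2 -> 0
  row 3 [0011]: F1=1 F2=1 -> F1&~F2 -> 0
  row 4 [0100]: F1=1 F2=1 -> F1&~F2 -> 0
  row 5 [0101]: F1=1 F2=0 -> F1&~F2 -> 1
  row 6 [0110]: F1=1 F2=0 -> F1&~F2 -> 1
  row 7 [0111]: F1=1 F2=0 -> F1&~F2 -> 1
  row 8 [1000]: F1=1 F2=0 -> F1&~F2 -> 1
  row 9 [1001]: F1=1 F2=1 -> F1&~F2 -> 0
  row 10 [1010]: F1=1 F2=1 -> F1&~F2 -> 0
  row 11 [1011]: F1=1 F2=1 -> F1&~F2 -> 0
  row 12 [1100]: F1=1 F2=1 -> F1&~F2 -> 0
  row 13 [1101]: F1=1 F2=0 -> F1&~F2 -> 1
  row 14 [1110]: F1=1 F2=0 -> F1&~F2 -> 1
  row 15 [1111]: F1=1 F2=0 -> F1&~F2 -> 1
Full result column, 4 rows per line (u,v fixed per line; w,z runs 00..11 left to right):
  rows 0-3 [u,v=00]: 1000  = hex 8
  rows 4-7 [u,v=01]: 0111  = hex 7
  rows 8-11 [u,v=10]: 1000  = hex 8
  rows 12-15 [u,v=11]: 0111  = hex 7
Counterexample vector (row 0 .. row 15) = 1000011110000111
Output column grouped in 4s = 1000 0111 1000 0111 = 0x8787
Convert to decimal digit by digit (value = value*16 + digit):
  8 -> 8
  8*16 + 7 = 135
  135*16 + 8 = 2168
  2168*16 + 7 = 34695
Decimal = 34695

34695


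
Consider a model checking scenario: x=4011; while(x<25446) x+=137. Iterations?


Step 1: x goes from 4011 toward 25446 by 137; the body runs while x<25446, so iterations = ceil((bound-start)/step)
Step 2: Distance=21435
Step 3: ceil(21435/137)=157

157


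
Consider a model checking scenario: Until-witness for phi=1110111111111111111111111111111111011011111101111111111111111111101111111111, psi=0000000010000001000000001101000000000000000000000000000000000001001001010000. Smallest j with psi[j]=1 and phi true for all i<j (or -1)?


(phi U psi) at 0: need smallest j with psi[j]=1 and phi[i]=1 for all i in [0,j).
Scan from step 0:
  step 0: phi=1, psi=0 -> continue
  step 1: phi=1, psi=0 -> continue
  step 2: phi=1, psi=0 -> continue
  step 3: phi=0 -> phi-prefix broken from here
  step 8: psi=1 but phi already failed -> not a witness
  step 15: psi=1 but phi already failed -> not a witness
  step 24: psi=1 but phi already failed -> not a witness
  step 25: psi=1 but phi already failed -> not a witness
  step 27: psi=1 but phi already failed -> not a witness
  step 63: psi=1 but phi already failed -> not a witness
  step 66: psi=1 but phi already failed -> not a witness
  step 69: psi=1 but phi already failed -> not a witness
  step 71: psi=1 but phi already failed -> not a witness
  end of trace: no witness -> -1
Witness step = -1

-1


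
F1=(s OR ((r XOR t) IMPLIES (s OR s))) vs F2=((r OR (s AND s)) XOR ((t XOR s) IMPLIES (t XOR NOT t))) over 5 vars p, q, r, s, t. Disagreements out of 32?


F1 = (s OR ((r XOR t) IMPLIES (s OR s)))
F2 = ((r OR (s AND s)) XOR ((t XOR s) IMPLIES (t XOR NOT t)))
Evaluate both on each of 32 rows (bits = p,q,r,s,t):
  row 0 [00000]: F1=1 F2=1 -> 0
  row 1 [00001]: F1=0 F2=1 (differ) -> 1
  row 2 [00010]: F1=1 F2=0 (differ) -> 1
  row 3 [00011]: F1=1 F2=0 (differ) -> 1
  row 4 [00100]: F1=0 F2=0 -> 0
  row 5 [00101]: F1=1 F2=0 (differ) -> 1
  row 6 [00110]: F1=1 F2=0 (differ) -> 1
  row 7 [00111]: F1=1 F2=0 (differ) -> 1
  row 8 [01000]: F1=1 F2=1 -> 0
  row 9 [01001]: F1=0 F2=1 (differ) -> 1
  row 10 [01010]: F1=1 F2=0 (differ) -> 1
  row 11 [01011]: F1=1 F2=0 (differ) -> 1
  row 12 [01100]: F1=0 F2=0 -> 0
  row 13 [01101]: F1=1 F2=0 (differ) -> 1
  row 14 [01110]: F1=1 F2=0 (differ) -> 1
  row 15 [01111]: F1=1 F2=0 (differ) -> 1
  row 16 [10000]: F1=1 F2=1 -> 0
  row 17 [10001]: F1=0 F2=1 (differ) -> 1
  row 18 [10010]: F1=1 F2=0 (differ) -> 1
  row 19 [10011]: F1=1 F2=0 (differ) -> 1
  row 20 [10100]: F1=0 F2=0 -> 0
  row 21 [10101]: F1=1 F2=0 (differ) -> 1
  row 22 [10110]: F1=1 F2=0 (differ) -> 1
  row 23 [10111]: F1=1 F2=0 (differ) -> 1
  row 24 [11000]: F1=1 F2=1 -> 0
  row 25 [11001]: F1=0 F2=1 (differ) -> 1
  row 26 [11010]: F1=1 F2=0 (differ) -> 1
  row 27 [11011]: F1=1 F2=0 (differ) -> 1
  row 28 [11100]: F1=0 F2=0 -> 0
  row 29 [11101]: F1=1 F2=0 (differ) -> 1
  row 30 [11110]: F1=1 F2=0 (differ) -> 1
  row 31 [11111]: F1=1 F2=0 (differ) -> 1
Full result column, 8 rows per line (p,q fixed per line; r,s,t runs 000..111 left to right):
  rows 0-7 [p,q=00]: 01110111  (ones: 6)
  rows 8-15 [p,q=01]: 01110111  (ones: 6)
  rows 16-23 [p,q=10]: 01110111  (ones: 6)
  rows 24-31 [p,q=11]: 01110111  (ones: 6)
Disagreements = 6+6+6+6 = 24

24


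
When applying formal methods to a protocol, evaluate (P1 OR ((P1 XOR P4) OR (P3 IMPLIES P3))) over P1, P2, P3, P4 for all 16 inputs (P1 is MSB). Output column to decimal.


Formula: (P1 OR ((P1 XOR P4) OR (P3 IMPLIES P3))) over P1, P2, P3, P4 (16 rows)
Evaluate each row (bits = P1,P2,P3,P4, MSB first):
  row 0 [0000]: (0 OR ((0 XOR 0) OR (0 IMPLIES 0))) -> 1
  row 1 [0001]: (0 OR ((0 XOR 1) OR (0 IMPLIES 0))) -> 1
  row 2 [0010]: (0 OR ((0 XOR 0) OR (1 IMPLIES 1))) -> 1
  row 3 [0011]: (0 OR ((0 XOR 1) OR (1 IMPLIES 1))) -> 1
  row 4 [0100]: (0 OR ((0 XOR 0) OR (0 IMPLIES 0))) -> 1
  row 5 [0101]: (0 OR ((0 XOR 1) OR (0 IMPLIES 0))) -> 1
  row 6 [0110]: (0 OR ((0 XOR 0) OR (1 IMPLIES 1))) -> 1
  row 7 [0111]: (0 OR ((0 XOR 1) OR (1 IMPLIES 1))) -> 1
  row 8 [1000]: (1 OR ((1 XOR 0) OR (0 IMPLIES 0))) -> 1
  row 9 [1001]: (1 OR ((1 XOR 1) OR (0 IMPLIES 0))) -> 1
  row 10 [1010]: (1 OR ((1 XOR 0) OR (1 IMPLIES 1))) -> 1
  row 11 [1011]: (1 OR ((1 XOR 1) OR (1 IMPLIES 1))) -> 1
  row 12 [1100]: (1 OR ((1 XOR 0) OR (0 IMPLIES 0))) -> 1
  row 13 [1101]: (1 OR ((1 XOR 1) OR (0 IMPLIES 0))) -> 1
  row 14 [1110]: (1 OR ((1 XOR 0) OR (1 IMPLIES 1))) -> 1
  row 15 [1111]: (1 OR ((1 XOR 1) OR (1 IMPLIES 1))) -> 1
Full result column, 4 rows per line (P1,P2 fixed per line; P3,P4 runs 00..11 left to right):
  rows 0-3 [P1,P2=00]: 1111  = hex F
  rows 4-7 [P1,P2=01]: 1111  = hex F
  rows 8-11 [P1,P2=10]: 1111  = hex F
  rows 12-15 [P1,P2=11]: 1111  = hex F
Output column (row 0 .. row 15) = 1111111111111111
Output column grouped in 4s = 1111 1111 1111 1111 = 0xFFFF
Convert to decimal digit by digit (value = value*16 + digit):
  F -> 15
  15*16 + 15 (F) = 255
  255*16 + 15 (F) = 4095
  4095*16 + 15 (F) = 65535
Decimal = 65535

65535


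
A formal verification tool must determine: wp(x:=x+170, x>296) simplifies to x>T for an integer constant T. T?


Formula: wp(x:=E, P) = P[E/x] (substitute E for x in postcondition)
Step 1: Postcondition: x>296
Step 2: Substitute x+170 for x: x+170>296
Step 3: Solve for x: x > 296-170 = 126

126


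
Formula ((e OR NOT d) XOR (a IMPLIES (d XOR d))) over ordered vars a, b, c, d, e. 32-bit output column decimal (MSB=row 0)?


Formula: ((e OR NOT d) XOR (a IMPLIES (d XOR d))) over a, b, c, d, e (32 rows)
Evaluate each row (bits = a,b,c,d,e, MSB first):
  row 0 [00000]: ((0 OR NOT 0) XOR (0 IMPLIES (0 XOR 0))) -> 0
  row 1 [00001]: ((1 OR NOT 0) XOR (0 IMPLIES (0 XOR 0))) -> 0
  row 2 [00010]: ((0 OR NOT 1) XOR (0 IMPLIES (1 XOR 1))) -> 1
  row 3 [00011]: ((1 OR NOT 1) XOR (0 IMPLIES (1 XOR 1))) -> 0
  row 4 [00100]: ((0 OR NOT 0) XOR (0 IMPLIES (0 XOR 0))) -> 0
  row 5 [00101]: ((1 OR NOT 0) XOR (0 IMPLIES (0 XOR 0))) -> 0
  row 6 [00110]: ((0 OR NOT 1) XOR (0 IMPLIES (1 XOR 1))) -> 1
  row 7 [00111]: ((1 OR NOT 1) XOR (0 IMPLIES (1 XOR 1))) -> 0
  row 8 [01000]: ((0 OR NOT 0) XOR (0 IMPLIES (0 XOR 0))) -> 0
  row 9 [01001]: ((1 OR NOT 0) XOR (0 IMPLIES (0 XOR 0))) -> 0
  row 10 [01010]: ((0 OR NOT 1) XOR (0 IMPLIES (1 XOR 1))) -> 1
  row 11 [01011]: ((1 OR NOT 1) XOR (0 IMPLIES (1 XOR 1))) -> 0
  row 12 [01100]: ((0 OR NOT 0) XOR (0 IMPLIES (0 XOR 0))) -> 0
  row 13 [01101]: ((1 OR NOT 0) XOR (0 IMPLIES (0 XOR 0))) -> 0
  row 14 [01110]: ((0 OR NOT 1) XOR (0 IMPLIES (1 XOR 1))) -> 1
  row 15 [01111]: ((1 OR NOT 1) XOR (0 IMPLIES (1 XOR 1))) -> 0
  row 16 [10000]: ((0 OR NOT 0) XOR (1 IMPLIES (0 XOR 0))) -> 1
  row 17 [10001]: ((1 OR NOT 0) XOR (1 IMPLIES (0 XOR 0))) -> 1
  row 18 [10010]: ((0 OR NOT 1) XOR (1 IMPLIES (1 XOR 1))) -> 0
  row 19 [10011]: ((1 OR NOT 1) XOR (1 IMPLIES (1 XOR 1))) -> 1
  row 20 [10100]: ((0 OR NOT 0) XOR (1 IMPLIES (0 XOR 0))) -> 1
  row 21 [10101]: ((1 OR NOT 0) XOR (1 IMPLIES (0 XOR 0))) -> 1
  row 22 [10110]: ((0 OR NOT 1) XOR (1 IMPLIES (1 XOR 1))) -> 0
  row 23 [10111]: ((1 OR NOT 1) XOR (1 IMPLIES (1 XOR 1))) -> 1
  row 24 [11000]: ((0 OR NOT 0) XOR (1 IMPLIES (0 XOR 0))) -> 1
  row 25 [11001]: ((1 OR NOT 0) XOR (1 IMPLIES (0 XOR 0))) -> 1
  row 26 [11010]: ((0 OR NOT 1) XOR (1 IMPLIES (1 XOR 1))) -> 0
  row 27 [11011]: ((1 OR NOT 1) XOR (1 IMPLIES (1 XOR 1))) -> 1
  row 28 [11100]: ((0 OR NOT 0) XOR (1 IMPLIES (0 XOR 0))) -> 1
  row 29 [11101]: ((1 OR NOT 0) XOR (1 IMPLIES (0 XOR 0))) -> 1
  row 30 [11110]: ((0 OR NOT 1) XOR (1 IMPLIES (1 XOR 1))) -> 0
  row 31 [11111]: ((1 OR NOT 1) XOR (1 IMPLIES (1 XOR 1))) -> 1
Full result column, 4 rows per line (a,b,c fixed per line; d,e runs 00..11 left to right):
  rows 0-3 [a,b,c=000]: 0010  = hex 2
  rows 4-7 [a,b,c=001]: 0010  = hex 2
  rows 8-11 [a,b,c=010]: 0010  = hex 2
  rows 12-15 [a,b,c=011]: 0010  = hex 2
  rows 16-19 [a,b,c=100]: 1101  = hex D
  rows 20-23 [a,b,c=101]: 1101  = hex D
  rows 24-27 [a,b,c=110]: 1101  = hex D
  rows 28-31 [a,b,c=111]: 1101  = hex D
Output column (row 0 .. row 31) = 00100010001000101101110111011101
Output column grouped in 4s = 0010 0010 0010 0010 1101 1101 1101 1101 = 0x2222DDDD
Convert to decimal digit by digit (value = value*16 + digit):
  2 -> 2
  2*16 + 2 = 34
  34*16 + 2 = 546
  546*16 + 2 = 8738
  8738*16 + 13 (D) = 139821
  139821*16 + 13 (D) = 2237149
  2237149*16 + 13 (D) = 35794397
  35794397*16 + 13 (D) = 572710365
Decimal = 572710365

572710365


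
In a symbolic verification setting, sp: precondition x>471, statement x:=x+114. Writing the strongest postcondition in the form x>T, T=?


Formula: sp(P, x:=E) = exists old_x. (x = E[old_x/x]) AND P[old_x/x] (old_x is the value of x before the assignment; eliminate old_x by solving x = E[old_x/x] for old_x)
Step 1: Precondition P: x>471, i.e. old_x > 471
Step 2: Assignment gives x = old_x + 114, so old_x = x - 114
Step 3: Substitute into P: x - 114 > 471
Step 4: Simplify: x > 471+114 = 585

585


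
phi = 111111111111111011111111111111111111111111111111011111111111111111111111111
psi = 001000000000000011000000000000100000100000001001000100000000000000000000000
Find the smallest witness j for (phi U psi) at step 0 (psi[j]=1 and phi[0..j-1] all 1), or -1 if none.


(phi U psi) at 0: need smallest j with psi[j]=1 and phi[i]=1 for all i in [0,j).
Scan from step 0:
  step 0: phi=1, psi=0 -> continue
  step 1: phi=1, psi=0 -> continue
  step 2: psi=1 and phi held for [0,2) -> witness found
Witness step = 2

2


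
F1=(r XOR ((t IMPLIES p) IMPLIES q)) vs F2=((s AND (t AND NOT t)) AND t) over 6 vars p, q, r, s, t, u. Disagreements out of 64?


F1 = (r XOR ((t IMPLIES p) IMPLIES q))
F2 = ((s AND (t AND NOT t)) AND t)
Evaluate both on each of 64 rows (bits = p,q,r,s,t,u):
  row 0 [000000]: F1=0 F2=0 -> 0
  row 1 [000001]: F1=0 F2=0 -> 0
  row 2 [000010]: F1=1 F2=0 (differ) -> 1
  row 3 [000011]: F1=1 F2=0 (differ) -> 1
  row 4 [000100]: F1=0 F2=0 -> 0
  (every remaining row is evaluated the same way; all 64 results are listed next)
Full result column, 8 rows per line (p,q,r fixed per line; s,t,u runs 000..111 left to right):
  rows 0-7 [p,q,r=000]: 00110011  (ones: 4)
  rows 8-15 [p,q,r=001]: 11001100  (ones: 4)
  rows 16-23 [p,q,r=010]: 11111111  (ones: 8)
  rows 24-31 [p,q,r=011]: 00000000  (ones: 0)
  rows 32-39 [p,q,r=100]: 00000000  (ones: 0)
  rows 40-47 [p,q,r=101]: 11111111  (ones: 8)
  rows 48-55 [p,q,r=110]: 11111111  (ones: 8)
  rows 56-63 [p,q,r=111]: 00000000  (ones: 0)
Disagreements = 4+4+8+0+0+8+8+0 = 32

32


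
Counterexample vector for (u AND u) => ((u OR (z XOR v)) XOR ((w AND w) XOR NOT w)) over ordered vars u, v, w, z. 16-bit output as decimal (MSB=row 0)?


F1 = (u AND u)
F2 = ((u OR (z XOR v)) XOR ((w AND w) XOR NOT w))
Counterexample to F1=>F2 is where F1=1 and F2=0.
Evaluate each row (bits = u,v,w,z, MSB first):
  row 0 [0000]: F1=0 F2=1 -> F1&~F2 -> 0
  row 1 [0001]: F1=0 F2=0 -> F1&~F2 -> 0
  row 2 [0010]: F1=0 F2=1 -> F1&~F2 -> 0
  row 3 [0011]: F1=0 F2=0 -> F1&~F2 -> 0
  row 4 [0100]: F1=0 F2=0 -> F1&~F2 -> 0
  row 5 [0101]: F1=0 F2=1 -> F1&~F2 -> 0
  row 6 [0110]: F1=0 F2=0 -> F1&~F2 -> 0
  row 7 [0111]: F1=0 F2=1 -> F1&~F2 -> 0
  row 8 [1000]: F1=1 F2=0 -> F1&~F2 -> 1
  row 9 [1001]: F1=1 F2=0 -> F1&~F2 -> 1
  row 10 [1010]: F1=1 F2=0 -> F1&~F2 -> 1
  row 11 [1011]: F1=1 F2=0 -> F1&~F2 -> 1
  row 12 [1100]: F1=1 F2=0 -> F1&~F2 -> 1
  row 13 [1101]: F1=1 F2=0 -> F1&~F2 -> 1
  row 14 [1110]: F1=1 F2=0 -> F1&~F2 -> 1
  row 15 [1111]: F1=1 F2=0 -> F1&~F2 -> 1
Full result column, 4 rows per line (u,v fixed per line; w,z runs 00..11 left to right):
  rows 0-3 [u,v=00]: 0000  = hex 0
  rows 4-7 [u,v=01]: 0000  = hex 0
  rows 8-11 [u,v=10]: 1111  = hex F
  rows 12-15 [u,v=11]: 1111  = hex F
Counterexample vector (row 0 .. row 15) = 0000000011111111
Output column grouped in 4s = 0000 0000 1111 1111 = 0x00FF
Convert to decimal digit by digit (value = value*16 + digit):
  0 -> 0
  0*16 + 0 = 0
  0*16 + 15 (F) = 15
  15*16 + 15 (F) = 255
Decimal = 255

255


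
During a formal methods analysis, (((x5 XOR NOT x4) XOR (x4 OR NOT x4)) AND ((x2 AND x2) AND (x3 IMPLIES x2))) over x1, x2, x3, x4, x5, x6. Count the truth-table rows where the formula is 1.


Formula: (((x5 XOR NOT x4) XOR (x4 OR NOT x4)) AND ((x2 AND x2) AND (x3 IMPLIES x2))) over 6 vars (64 rows)
Evaluate each row (x1, x2, x3, x4, x5, x6 as bits, MSB first):
  row 0 [000000]: (((0 XOR NOT 0) XOR (0 OR NOT 0)) AND ((0 AND 0) AND (0 IMPLIES 0))) -> 0
  row 1 [000001]: (((0 XOR NOT 0) XOR (0 OR NOT 0)) AND ((0 AND 0) AND (0 IMPLIES 0))) -> 0
  row 2 [000010]: (((1 XOR NOT 0) XOR (0 OR NOT 0)) AND ((0 AND 0) AND (0 IMPLIES 0))) -> 0
  row 3 [000011]: (((1 XOR NOT 0) XOR (0 OR NOT 0)) AND ((0 AND 0) AND (0 IMPLIES 0))) -> 0
  row 4 [000100]: (((0 XOR NOT 1) XOR (1 OR NOT 1)) AND ((0 AND 0) AND (0 IMPLIES 0))) -> 0
  (every remaining row is evaluated the same way; all 64 results are listed next)
Full result column, 8 rows per line (x1,x2,x3 fixed per line; x4,x5,x6 runs 000..111 left to right):
  rows 0-7 [x1,x2,x3=000]: 00000000  (ones: 0)
  rows 8-15 [x1,x2,x3=001]: 00000000  (ones: 0)
  rows 16-23 [x1,x2,x3=010]: 00111100  (ones: 4)
  rows 24-31 [x1,x2,x3=011]: 00111100  (ones: 4)
  rows 32-39 [x1,x2,x3=100]: 00000000  (ones: 0)
  rows 40-47 [x1,x2,x3=101]: 00000000  (ones: 0)
  rows 48-55 [x1,x2,x3=110]: 00111100  (ones: 4)
  rows 56-63 [x1,x2,x3=111]: 00111100  (ones: 4)
Count of 1-rows = 0+0+4+4+0+0+4+4 = 16

16


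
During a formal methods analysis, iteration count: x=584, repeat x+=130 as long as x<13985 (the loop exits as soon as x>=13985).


Step 1: x goes from 584 toward 13985 by 130; the body runs while x<13985, so iterations = ceil((bound-start)/step)
Step 2: Distance=13401
Step 3: ceil(13401/130)=104

104


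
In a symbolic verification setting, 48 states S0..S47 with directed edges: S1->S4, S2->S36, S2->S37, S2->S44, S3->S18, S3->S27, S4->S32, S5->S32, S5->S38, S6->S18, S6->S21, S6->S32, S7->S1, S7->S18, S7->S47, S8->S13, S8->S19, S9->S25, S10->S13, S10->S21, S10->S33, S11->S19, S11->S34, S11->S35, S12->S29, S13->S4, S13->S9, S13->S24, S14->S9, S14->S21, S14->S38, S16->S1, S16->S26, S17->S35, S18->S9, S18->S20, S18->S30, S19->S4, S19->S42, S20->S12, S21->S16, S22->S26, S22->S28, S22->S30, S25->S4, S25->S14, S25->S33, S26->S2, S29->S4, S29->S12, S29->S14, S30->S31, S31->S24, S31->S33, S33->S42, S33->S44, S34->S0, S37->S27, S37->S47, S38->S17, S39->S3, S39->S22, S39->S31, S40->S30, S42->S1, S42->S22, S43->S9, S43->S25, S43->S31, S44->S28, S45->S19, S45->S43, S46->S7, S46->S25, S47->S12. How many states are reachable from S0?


BFS from S0:
  layer 0: {S0}
Reachable set: {S0}
Count = 1

1


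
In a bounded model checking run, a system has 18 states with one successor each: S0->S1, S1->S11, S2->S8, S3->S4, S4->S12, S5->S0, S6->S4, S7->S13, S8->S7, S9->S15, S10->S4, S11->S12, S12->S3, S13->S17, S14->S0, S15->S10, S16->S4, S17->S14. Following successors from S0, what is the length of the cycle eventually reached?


Trace from S0 until a state repeats:
  S0 -> S1 -> S11 -> S12 -> S3 -> S4 -> S12
S12 first seen at step 3, revisited at step 6.
Cycle length = 6 - 3 = 3

3


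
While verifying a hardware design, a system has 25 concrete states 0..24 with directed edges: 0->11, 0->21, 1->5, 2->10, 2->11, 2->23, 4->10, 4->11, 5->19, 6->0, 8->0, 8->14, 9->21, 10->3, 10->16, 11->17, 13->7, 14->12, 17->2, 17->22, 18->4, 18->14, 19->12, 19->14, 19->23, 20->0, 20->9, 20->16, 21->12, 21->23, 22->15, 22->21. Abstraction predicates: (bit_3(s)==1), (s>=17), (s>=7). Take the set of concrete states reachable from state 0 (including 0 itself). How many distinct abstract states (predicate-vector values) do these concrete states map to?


BFS from 0:
Concrete reachable: {0, 2, 3, 10, 11, 12, 15, 16, 17, 21, 22, 23}
Abstract via predicates (bit_3(s)==1), (s>=17), (s>=7):
  (0,0,0) <- {0, 2, 3}
  (0,0,1) <- {16}
  (0,1,1) <- {17, 21, 22, 23}
  (1,0,1) <- {10, 11, 12, 15}
Distinct abstract states = 4

4


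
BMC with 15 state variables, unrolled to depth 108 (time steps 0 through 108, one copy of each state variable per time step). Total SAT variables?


BMC unrolls to depth k, creating one copy of each state var for steps 0..k.
Step count = 108 + 1 = 109 (steps 0 through 108)
Vars per step = 15
Total = 15 * 109 = 1635

1635


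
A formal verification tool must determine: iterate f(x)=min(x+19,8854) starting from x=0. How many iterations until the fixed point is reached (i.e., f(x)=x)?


Step 1: x=0, cap=8854, increment=19
Step 2: x grows by 19 each step until capped at 8854; fixed point is x=8854
Step 3: iterations = ceil(8854/19) = 466

466


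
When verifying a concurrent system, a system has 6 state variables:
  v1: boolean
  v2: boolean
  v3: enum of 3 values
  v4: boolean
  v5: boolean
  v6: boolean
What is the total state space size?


State space = product of domain sizes of all variables.
Domain sizes:
  v1 (boolean): 2
  v2 (boolean): 2
  v3 (enum of 3 values): 3
  v4 (boolean): 2
  v5 (boolean): 2
  v6 (boolean): 2
Product = 2 * 2 * 3 * 2 * 2 * 2 = 96

96


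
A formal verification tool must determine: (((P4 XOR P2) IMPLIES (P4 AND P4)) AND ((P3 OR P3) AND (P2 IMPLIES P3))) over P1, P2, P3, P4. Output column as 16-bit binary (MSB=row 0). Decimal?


Formula: (((P4 XOR P2) IMPLIES (P4 AND P4)) AND ((P3 OR P3) AND (P2 IMPLIES P3))) over P1, P2, P3, P4 (16 rows)
Evaluate each row (bits = P1,P2,P3,P4, MSB first):
  row 0 [0000]: (((0 XOR 0) IMPLIES (0 AND 0)) AND ((0 OR 0) AND (0 IMPLIES 0))) -> 0
  row 1 [0001]: (((1 XOR 0) IMPLIES (1 AND 1)) AND ((0 OR 0) AND (0 IMPLIES 0))) -> 0
  row 2 [0010]: (((0 XOR 0) IMPLIES (0 AND 0)) AND ((1 OR 1) AND (0 IMPLIES 1))) -> 1
  row 3 [0011]: (((1 XOR 0) IMPLIES (1 AND 1)) AND ((1 OR 1) AND (0 IMPLIES 1))) -> 1
  row 4 [0100]: (((0 XOR 1) IMPLIES (0 AND 0)) AND ((0 OR 0) AND (1 IMPLIES 0))) -> 0
  row 5 [0101]: (((1 XOR 1) IMPLIES (1 AND 1)) AND ((0 OR 0) AND (1 IMPLIES 0))) -> 0
  row 6 [0110]: (((0 XOR 1) IMPLIES (0 AND 0)) AND ((1 OR 1) AND (1 IMPLIES 1))) -> 0
  row 7 [0111]: (((1 XOR 1) IMPLIES (1 AND 1)) AND ((1 OR 1) AND (1 IMPLIES 1))) -> 1
  row 8 [1000]: (((0 XOR 0) IMPLIES (0 AND 0)) AND ((0 OR 0) AND (0 IMPLIES 0))) -> 0
  row 9 [1001]: (((1 XOR 0) IMPLIES (1 AND 1)) AND ((0 OR 0) AND (0 IMPLIES 0))) -> 0
  row 10 [1010]: (((0 XOR 0) IMPLIES (0 AND 0)) AND ((1 OR 1) AND (0 IMPLIES 1))) -> 1
  row 11 [1011]: (((1 XOR 0) IMPLIES (1 AND 1)) AND ((1 OR 1) AND (0 IMPLIES 1))) -> 1
  row 12 [1100]: (((0 XOR 1) IMPLIES (0 AND 0)) AND ((0 OR 0) AND (1 IMPLIES 0))) -> 0
  row 13 [1101]: (((1 XOR 1) IMPLIES (1 AND 1)) AND ((0 OR 0) AND (1 IMPLIES 0))) -> 0
  row 14 [1110]: (((0 XOR 1) IMPLIES (0 AND 0)) AND ((1 OR 1) AND (1 IMPLIES 1))) -> 0
  row 15 [1111]: (((1 XOR 1) IMPLIES (1 AND 1)) AND ((1 OR 1) AND (1 IMPLIES 1))) -> 1
Full result column, 4 rows per line (P1,P2 fixed per line; P3,P4 runs 00..11 left to right):
  rows 0-3 [P1,P2=00]: 0011  = hex 3
  rows 4-7 [P1,P2=01]: 0001  = hex 1
  rows 8-11 [P1,P2=10]: 0011  = hex 3
  rows 12-15 [P1,P2=11]: 0001  = hex 1
Output column (row 0 .. row 15) = 0011000100110001
Output column grouped in 4s = 0011 0001 0011 0001 = 0x3131
Convert to decimal digit by digit (value = value*16 + digit):
  3 -> 3
  3*16 + 1 = 49
  49*16 + 3 = 787
  787*16 + 1 = 12593
Decimal = 12593

12593


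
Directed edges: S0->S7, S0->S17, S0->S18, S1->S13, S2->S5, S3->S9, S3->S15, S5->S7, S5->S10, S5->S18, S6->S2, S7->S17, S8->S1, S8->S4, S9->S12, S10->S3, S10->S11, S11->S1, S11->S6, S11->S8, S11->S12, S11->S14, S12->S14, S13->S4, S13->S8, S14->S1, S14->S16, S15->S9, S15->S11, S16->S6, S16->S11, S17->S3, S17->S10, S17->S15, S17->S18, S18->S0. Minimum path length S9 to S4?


BFS layer-by-layer from S9:
  dist 0: {S9}
  dist 1: {S12}
  dist 2: {S14}
  dist 3: {S1, S16}
  dist 4: {S6, S11, S13}
  dist 5: {S2, S4, S8}
  -> S4 reached at distance 5
Shortest path length = 5

5


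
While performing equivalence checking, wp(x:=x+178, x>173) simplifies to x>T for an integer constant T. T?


Formula: wp(x:=E, P) = P[E/x] (substitute E for x in postcondition)
Step 1: Postcondition: x>173
Step 2: Substitute x+178 for x: x+178>173
Step 3: Solve for x: x > 173-178 = -5

-5


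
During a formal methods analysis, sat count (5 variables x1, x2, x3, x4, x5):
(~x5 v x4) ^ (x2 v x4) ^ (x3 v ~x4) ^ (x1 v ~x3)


CNF with 4 clauses over 5 vars (32 assignments).
An assignment satisfies CNF iff every clause has >=1 true literal.
Check each row (bits = x1,x2,x3,x4,x5; clause T/F shown):
  row 0 [00000]: clauses=TFTT -> 0
  row 1 [00001]: clauses=FFTT -> 0
  row 2 [00010]: clauses=TTFT -> 0
  row 3 [00011]: clauses=TTFT -> 0
  row 4 [00100]: clauses=TFTF -> 0
  row 5 [00101]: clauses=FFTF -> 0
  row 6 [00110]: clauses=TTTF -> 0
  row 7 [00111]: clauses=TTTF -> 0
  row 8 [01000]: clauses=TTTT -> 1
  row 9 [01001]: clauses=FTTT -> 0
  row 10 [01010]: clauses=TTFT -> 0
  row 11 [01011]: clauses=TTFT -> 0
  row 12 [01100]: clauses=TTTF -> 0
  row 13 [01101]: clauses=FTTF -> 0
  row 14 [01110]: clauses=TTTF -> 0
  row 15 [01111]: clauses=TTTF -> 0
  row 16 [10000]: clauses=TFTT -> 0
  row 17 [10001]: clauses=FFTT -> 0
  row 18 [10010]: clauses=TTFT -> 0
  row 19 [10011]: clauses=TTFT -> 0
  row 20 [10100]: clauses=TFTT -> 0
  row 21 [10101]: clauses=FFTT -> 0
  row 22 [10110]: clauses=TTTT -> 1
  row 23 [10111]: clauses=TTTT -> 1
  row 24 [11000]: clauses=TTTT -> 1
  row 25 [11001]: clauses=FTTT -> 0
  row 26 [11010]: clauses=TTFT -> 0
  row 27 [11011]: clauses=TTFT -> 0
  row 28 [11100]: clauses=TTTT -> 1
  row 29 [11101]: clauses=FTTT -> 0
  row 30 [11110]: clauses=TTTT -> 1
  row 31 [11111]: clauses=TTTT -> 1
Full result column, 8 rows per line (x1,x2 fixed per line; x3,x4,x5 runs 000..111 left to right):
  rows 0-7 [x1,x2=00]: 00000000  (ones: 0)
  rows 8-15 [x1,x2=01]: 10000000  (ones: 1)
  rows 16-23 [x1,x2=10]: 00000011  (ones: 2)
  rows 24-31 [x1,x2=11]: 10001011  (ones: 4)
Satisfying assignments = 0+1+2+4 = 7

7


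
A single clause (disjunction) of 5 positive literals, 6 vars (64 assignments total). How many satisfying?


Step 1: Total=2^6=64
Step 2: Unsat when all 5 false: 2^1=2
Step 3: Sat=64-2=62

62


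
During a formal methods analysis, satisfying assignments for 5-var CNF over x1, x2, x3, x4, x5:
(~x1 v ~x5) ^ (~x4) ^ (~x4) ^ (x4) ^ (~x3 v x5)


CNF with 5 clauses over 5 vars (32 assignments).
An assignment satisfies CNF iff every clause has >=1 true literal.
Check each row (bits = x1,x2,x3,x4,x5; clause T/F shown):
  row 0 [00000]: clauses=TTTFT -> 0
  row 1 [00001]: clauses=TTTFT -> 0
  row 2 [00010]: clauses=TFFTT -> 0
  row 3 [00011]: clauses=TFFTT -> 0
  row 4 [00100]: clauses=TTTFF -> 0
  row 5 [00101]: clauses=TTTFT -> 0
  row 6 [00110]: clauses=TFFTF -> 0
  row 7 [00111]: clauses=TFFTT -> 0
  row 8 [01000]: clauses=TTTFT -> 0
  row 9 [01001]: clauses=TTTFT -> 0
  row 10 [01010]: clauses=TFFTT -> 0
  row 11 [01011]: clauses=TFFTT -> 0
  row 12 [01100]: clauses=TTTFF -> 0
  row 13 [01101]: clauses=TTTFT -> 0
  row 14 [01110]: clauses=TFFTF -> 0
  row 15 [01111]: clauses=TFFTT -> 0
  row 16 [10000]: clauses=TTTFT -> 0
  row 17 [10001]: clauses=FTTFT -> 0
  row 18 [10010]: clauses=TFFTT -> 0
  row 19 [10011]: clauses=FFFTT -> 0
  row 20 [10100]: clauses=TTTFF -> 0
  row 21 [10101]: clauses=FTTFT -> 0
  row 22 [10110]: clauses=TFFTF -> 0
  row 23 [10111]: clauses=FFFTT -> 0
  row 24 [11000]: clauses=TTTFT -> 0
  row 25 [11001]: clauses=FTTFT -> 0
  row 26 [11010]: clauses=TFFTT -> 0
  row 27 [11011]: clauses=FFFTT -> 0
  row 28 [11100]: clauses=TTTFF -> 0
  row 29 [11101]: clauses=FTTFT -> 0
  row 30 [11110]: clauses=TFFTF -> 0
  row 31 [11111]: clauses=FFFTT -> 0
Full result column, 8 rows per line (x1,x2 fixed per line; x3,x4,x5 runs 000..111 left to right):
  rows 0-7 [x1,x2=00]: 00000000  (ones: 0)
  rows 8-15 [x1,x2=01]: 00000000  (ones: 0)
  rows 16-23 [x1,x2=10]: 00000000  (ones: 0)
  rows 24-31 [x1,x2=11]: 00000000  (ones: 0)
Satisfying assignments = 0+0+0+0 = 0

0


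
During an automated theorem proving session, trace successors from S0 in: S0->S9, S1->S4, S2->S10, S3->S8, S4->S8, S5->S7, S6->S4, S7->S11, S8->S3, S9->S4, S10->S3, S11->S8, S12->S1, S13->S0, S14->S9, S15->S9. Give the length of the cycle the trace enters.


Trace from S0 until a state repeats:
  S0 -> S9 -> S4 -> S8 -> S3 -> S8
S8 first seen at step 3, revisited at step 5.
Cycle length = 5 - 3 = 2

2


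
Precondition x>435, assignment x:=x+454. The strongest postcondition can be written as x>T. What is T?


Formula: sp(P, x:=E) = exists old_x. (x = E[old_x/x]) AND P[old_x/x] (old_x is the value of x before the assignment; eliminate old_x by solving x = E[old_x/x] for old_x)
Step 1: Precondition P: x>435, i.e. old_x > 435
Step 2: Assignment gives x = old_x + 454, so old_x = x - 454
Step 3: Substitute into P: x - 454 > 435
Step 4: Simplify: x > 435+454 = 889

889


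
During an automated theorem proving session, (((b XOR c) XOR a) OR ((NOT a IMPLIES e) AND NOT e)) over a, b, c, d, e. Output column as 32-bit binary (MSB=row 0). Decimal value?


Formula: (((b XOR c) XOR a) OR ((NOT a IMPLIES e) AND NOT e)) over a, b, c, d, e (32 rows)
Evaluate each row (bits = a,b,c,d,e, MSB first):
  row 0 [00000]: (((0 XOR 0) XOR 0) OR ((NOT 0 IMPLIES 0) AND NOT 0)) -> 0
  row 1 [00001]: (((0 XOR 0) XOR 0) OR ((NOT 0 IMPLIES 1) AND NOT 1)) -> 0
  row 2 [00010]: (((0 XOR 0) XOR 0) OR ((NOT 0 IMPLIES 0) AND NOT 0)) -> 0
  row 3 [00011]: (((0 XOR 0) XOR 0) OR ((NOT 0 IMPLIES 1) AND NOT 1)) -> 0
  row 4 [00100]: (((0 XOR 1) XOR 0) OR ((NOT 0 IMPLIES 0) AND NOT 0)) -> 1
  row 5 [00101]: (((0 XOR 1) XOR 0) OR ((NOT 0 IMPLIES 1) AND NOT 1)) -> 1
  row 6 [00110]: (((0 XOR 1) XOR 0) OR ((NOT 0 IMPLIES 0) AND NOT 0)) -> 1
  row 7 [00111]: (((0 XOR 1) XOR 0) OR ((NOT 0 IMPLIES 1) AND NOT 1)) -> 1
  row 8 [01000]: (((1 XOR 0) XOR 0) OR ((NOT 0 IMPLIES 0) AND NOT 0)) -> 1
  row 9 [01001]: (((1 XOR 0) XOR 0) OR ((NOT 0 IMPLIES 1) AND NOT 1)) -> 1
  row 10 [01010]: (((1 XOR 0) XOR 0) OR ((NOT 0 IMPLIES 0) AND NOT 0)) -> 1
  row 11 [01011]: (((1 XOR 0) XOR 0) OR ((NOT 0 IMPLIES 1) AND NOT 1)) -> 1
  row 12 [01100]: (((1 XOR 1) XOR 0) OR ((NOT 0 IMPLIES 0) AND NOT 0)) -> 0
  row 13 [01101]: (((1 XOR 1) XOR 0) OR ((NOT 0 IMPLIES 1) AND NOT 1)) -> 0
  row 14 [01110]: (((1 XOR 1) XOR 0) OR ((NOT 0 IMPLIES 0) AND NOT 0)) -> 0
  row 15 [01111]: (((1 XOR 1) XOR 0) OR ((NOT 0 IMPLIES 1) AND NOT 1)) -> 0
  row 16 [10000]: (((0 XOR 0) XOR 1) OR ((NOT 1 IMPLIES 0) AND NOT 0)) -> 1
  row 17 [10001]: (((0 XOR 0) XOR 1) OR ((NOT 1 IMPLIES 1) AND NOT 1)) -> 1
  row 18 [10010]: (((0 XOR 0) XOR 1) OR ((NOT 1 IMPLIES 0) AND NOT 0)) -> 1
  row 19 [10011]: (((0 XOR 0) XOR 1) OR ((NOT 1 IMPLIES 1) AND NOT 1)) -> 1
  row 20 [10100]: (((0 XOR 1) XOR 1) OR ((NOT 1 IMPLIES 0) AND NOT 0)) -> 1
  row 21 [10101]: (((0 XOR 1) XOR 1) OR ((NOT 1 IMPLIES 1) AND NOT 1)) -> 0
  row 22 [10110]: (((0 XOR 1) XOR 1) OR ((NOT 1 IMPLIES 0) AND NOT 0)) -> 1
  row 23 [10111]: (((0 XOR 1) XOR 1) OR ((NOT 1 IMPLIES 1) AND NOT 1)) -> 0
  row 24 [11000]: (((1 XOR 0) XOR 1) OR ((NOT 1 IMPLIES 0) AND NOT 0)) -> 1
  row 25 [11001]: (((1 XOR 0) XOR 1) OR ((NOT 1 IMPLIES 1) AND NOT 1)) -> 0
  row 26 [11010]: (((1 XOR 0) XOR 1) OR ((NOT 1 IMPLIES 0) AND NOT 0)) -> 1
  row 27 [11011]: (((1 XOR 0) XOR 1) OR ((NOT 1 IMPLIES 1) AND NOT 1)) -> 0
  row 28 [11100]: (((1 XOR 1) XOR 1) OR ((NOT 1 IMPLIES 0) AND NOT 0)) -> 1
  row 29 [11101]: (((1 XOR 1) XOR 1) OR ((NOT 1 IMPLIES 1) AND NOT 1)) -> 1
  row 30 [11110]: (((1 XOR 1) XOR 1) OR ((NOT 1 IMPLIES 0) AND NOT 0)) -> 1
  row 31 [11111]: (((1 XOR 1) XOR 1) OR ((NOT 1 IMPLIES 1) AND NOT 1)) -> 1
Full result column, 4 rows per line (a,b,c fixed per line; d,e runs 00..11 left to right):
  rows 0-3 [a,b,c=000]: 0000  = hex 0
  rows 4-7 [a,b,c=001]: 1111  = hex F
  rows 8-11 [a,b,c=010]: 1111  = hex F
  rows 12-15 [a,b,c=011]: 0000  = hex 0
  rows 16-19 [a,b,c=100]: 1111  = hex F
  rows 20-23 [a,b,c=101]: 1010  = hex A
  rows 24-27 [a,b,c=110]: 1010  = hex A
  rows 28-31 [a,b,c=111]: 1111  = hex F
Output column (row 0 .. row 31) = 00001111111100001111101010101111
Output column grouped in 4s = 0000 1111 1111 0000 1111 1010 1010 1111 = 0x0FF0FAAF
Convert to decimal digit by digit (value = value*16 + digit):
  0 -> 0
  0*16 + 15 (F) = 15
  15*16 + 15 (F) = 255
  255*16 + 0 = 4080
  4080*16 + 15 (F) = 65295
  65295*16 + 10 (A) = 1044730
  1044730*16 + 10 (A) = 16715690
  16715690*16 + 15 (F) = 267451055
Decimal = 267451055

267451055


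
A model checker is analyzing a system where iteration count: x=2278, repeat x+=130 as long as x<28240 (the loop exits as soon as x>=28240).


Step 1: x goes from 2278 toward 28240 by 130; the body runs while x<28240, so iterations = ceil((bound-start)/step)
Step 2: Distance=25962
Step 3: ceil(25962/130)=200

200


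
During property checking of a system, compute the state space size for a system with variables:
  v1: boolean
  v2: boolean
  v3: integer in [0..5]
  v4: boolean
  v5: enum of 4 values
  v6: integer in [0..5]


State space = product of domain sizes of all variables.
Domain sizes:
  v1 (boolean): 2
  v2 (boolean): 2
  v3 (integer in [0..5]): 6
  v4 (boolean): 2
  v5 (enum of 4 values): 4
  v6 (integer in [0..5]): 6
Product = 2 * 2 * 6 * 2 * 4 * 6 = 1152

1152


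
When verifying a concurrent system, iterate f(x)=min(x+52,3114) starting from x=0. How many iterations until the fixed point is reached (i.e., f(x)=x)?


Step 1: x=0, cap=3114, increment=52
Step 2: x grows by 52 each step until capped at 3114; fixed point is x=3114
Step 3: iterations = ceil(3114/52) = 60

60


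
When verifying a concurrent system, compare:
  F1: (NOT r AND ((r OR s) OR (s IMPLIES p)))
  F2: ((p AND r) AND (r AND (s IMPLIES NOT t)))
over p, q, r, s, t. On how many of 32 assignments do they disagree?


F1 = (NOT r AND ((r OR s) OR (s IMPLIES p)))
F2 = ((p AND r) AND (r AND (s IMPLIES NOT t)))
Evaluate both on each of 32 rows (bits = p,q,r,s,t):
  row 0 [00000]: F1=1 F2=0 (differ) -> 1
  row 1 [00001]: F1=1 F2=0 (differ) -> 1
  row 2 [00010]: F1=1 F2=0 (differ) -> 1
  row 3 [00011]: F1=1 F2=0 (differ) -> 1
  row 4 [00100]: F1=0 F2=0 -> 0
  row 5 [00101]: F1=0 F2=0 -> 0
  row 6 [00110]: F1=0 F2=0 -> 0
  row 7 [00111]: F1=0 F2=0 -> 0
  row 8 [01000]: F1=1 F2=0 (differ) -> 1
  row 9 [01001]: F1=1 F2=0 (differ) -> 1
  row 10 [01010]: F1=1 F2=0 (differ) -> 1
  row 11 [01011]: F1=1 F2=0 (differ) -> 1
  row 12 [01100]: F1=0 F2=0 -> 0
  row 13 [01101]: F1=0 F2=0 -> 0
  row 14 [01110]: F1=0 F2=0 -> 0
  row 15 [01111]: F1=0 F2=0 -> 0
  row 16 [10000]: F1=1 F2=0 (differ) -> 1
  row 17 [10001]: F1=1 F2=0 (differ) -> 1
  row 18 [10010]: F1=1 F2=0 (differ) -> 1
  row 19 [10011]: F1=1 F2=0 (differ) -> 1
  row 20 [10100]: F1=0 F2=1 (differ) -> 1
  row 21 [10101]: F1=0 F2=1 (differ) -> 1
  row 22 [10110]: F1=0 F2=1 (differ) -> 1
  row 23 [10111]: F1=0 F2=0 -> 0
  row 24 [11000]: F1=1 F2=0 (differ) -> 1
  row 25 [11001]: F1=1 F2=0 (differ) -> 1
  row 26 [11010]: F1=1 F2=0 (differ) -> 1
  row 27 [11011]: F1=1 F2=0 (differ) -> 1
  row 28 [11100]: F1=0 F2=1 (differ) -> 1
  row 29 [11101]: F1=0 F2=1 (differ) -> 1
  row 30 [11110]: F1=0 F2=1 (differ) -> 1
  row 31 [11111]: F1=0 F2=0 -> 0
Full result column, 8 rows per line (p,q fixed per line; r,s,t runs 000..111 left to right):
  rows 0-7 [p,q=00]: 11110000  (ones: 4)
  rows 8-15 [p,q=01]: 11110000  (ones: 4)
  rows 16-23 [p,q=10]: 11111110  (ones: 7)
  rows 24-31 [p,q=11]: 11111110  (ones: 7)
Disagreements = 4+4+7+7 = 22

22


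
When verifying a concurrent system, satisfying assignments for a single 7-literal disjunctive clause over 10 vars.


Step 1: Total=2^10=1024
Step 2: Unsat when all 7 false: 2^3=8
Step 3: Sat=1024-8=1016

1016


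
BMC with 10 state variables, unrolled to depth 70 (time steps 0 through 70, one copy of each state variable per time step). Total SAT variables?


BMC unrolls to depth k, creating one copy of each state var for steps 0..k.
Step count = 70 + 1 = 71 (steps 0 through 70)
Vars per step = 10
Total = 10 * 71 = 710

710


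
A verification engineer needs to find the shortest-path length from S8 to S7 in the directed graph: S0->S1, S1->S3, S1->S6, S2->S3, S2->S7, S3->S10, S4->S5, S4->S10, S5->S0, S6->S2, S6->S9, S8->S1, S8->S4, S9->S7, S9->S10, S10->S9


BFS layer-by-layer from S8:
  dist 0: {S8}
  dist 1: {S1, S4}
  dist 2: {S3, S5, S6, S10}
  dist 3: {S0, S2, S9}
  dist 4: {S7}
  -> S7 reached at distance 4
Shortest path length = 4

4


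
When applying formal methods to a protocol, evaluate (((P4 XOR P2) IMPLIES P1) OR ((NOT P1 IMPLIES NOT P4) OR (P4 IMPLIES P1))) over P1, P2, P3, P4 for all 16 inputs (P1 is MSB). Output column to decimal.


Formula: (((P4 XOR P2) IMPLIES P1) OR ((NOT P1 IMPLIES NOT P4) OR (P4 IMPLIES P1))) over P1, P2, P3, P4 (16 rows)
Evaluate each row (bits = P1,P2,P3,P4, MSB first):
  row 0 [0000]: (((0 XOR 0) IMPLIES 0) OR ((NOT 0 IMPLIES NOT 0) OR (0 IMPLIES 0))) -> 1
  row 1 [0001]: (((1 XOR 0) IMPLIES 0) OR ((NOT 0 IMPLIES NOT 1) OR (1 IMPLIES 0))) -> 0
  row 2 [0010]: (((0 XOR 0) IMPLIES 0) OR ((NOT 0 IMPLIES NOT 0) OR (0 IMPLIES 0))) -> 1
  row 3 [0011]: (((1 XOR 0) IMPLIES 0) OR ((NOT 0 IMPLIES NOT 1) OR (1 IMPLIES 0))) -> 0
  row 4 [0100]: (((0 XOR 1) IMPLIES 0) OR ((NOT 0 IMPLIES NOT 0) OR (0 IMPLIES 0))) -> 1
  row 5 [0101]: (((1 XOR 1) IMPLIES 0) OR ((NOT 0 IMPLIES NOT 1) OR (1 IMPLIES 0))) -> 1
  row 6 [0110]: (((0 XOR 1) IMPLIES 0) OR ((NOT 0 IMPLIES NOT 0) OR (0 IMPLIES 0))) -> 1
  row 7 [0111]: (((1 XOR 1) IMPLIES 0) OR ((NOT 0 IMPLIES NOT 1) OR (1 IMPLIES 0))) -> 1
  row 8 [1000]: (((0 XOR 0) IMPLIES 1) OR ((NOT 1 IMPLIES NOT 0) OR (0 IMPLIES 1))) -> 1
  row 9 [1001]: (((1 XOR 0) IMPLIES 1) OR ((NOT 1 IMPLIES NOT 1) OR (1 IMPLIES 1))) -> 1
  row 10 [1010]: (((0 XOR 0) IMPLIES 1) OR ((NOT 1 IMPLIES NOT 0) OR (0 IMPLIES 1))) -> 1
  row 11 [1011]: (((1 XOR 0) IMPLIES 1) OR ((NOT 1 IMPLIES NOT 1) OR (1 IMPLIES 1))) -> 1
  row 12 [1100]: (((0 XOR 1) IMPLIES 1) OR ((NOT 1 IMPLIES NOT 0) OR (0 IMPLIES 1))) -> 1
  row 13 [1101]: (((1 XOR 1) IMPLIES 1) OR ((NOT 1 IMPLIES NOT 1) OR (1 IMPLIES 1))) -> 1
  row 14 [1110]: (((0 XOR 1) IMPLIES 1) OR ((NOT 1 IMPLIES NOT 0) OR (0 IMPLIES 1))) -> 1
  row 15 [1111]: (((1 XOR 1) IMPLIES 1) OR ((NOT 1 IMPLIES NOT 1) OR (1 IMPLIES 1))) -> 1
Full result column, 4 rows per line (P1,P2 fixed per line; P3,P4 runs 00..11 left to right):
  rows 0-3 [P1,P2=00]: 1010  = hex A
  rows 4-7 [P1,P2=01]: 1111  = hex F
  rows 8-11 [P1,P2=10]: 1111  = hex F
  rows 12-15 [P1,P2=11]: 1111  = hex F
Output column (row 0 .. row 15) = 1010111111111111
Output column grouped in 4s = 1010 1111 1111 1111 = 0xAFFF
Convert to decimal digit by digit (value = value*16 + digit):
  A -> 10
  10*16 + 15 (F) = 175
  175*16 + 15 (F) = 2815
  2815*16 + 15 (F) = 45055
Decimal = 45055

45055


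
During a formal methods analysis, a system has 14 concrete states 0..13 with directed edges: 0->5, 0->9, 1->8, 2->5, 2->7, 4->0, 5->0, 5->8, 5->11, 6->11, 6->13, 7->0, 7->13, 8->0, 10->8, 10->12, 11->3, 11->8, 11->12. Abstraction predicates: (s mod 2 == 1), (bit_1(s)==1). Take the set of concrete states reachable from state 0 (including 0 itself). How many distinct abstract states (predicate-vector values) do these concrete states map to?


BFS from 0:
Concrete reachable: {0, 3, 5, 8, 9, 11, 12}
Abstract via predicates (s mod 2 == 1), (bit_1(s)==1):
  (0,0) <- {0, 8, 12}
  (1,0) <- {5, 9}
  (1,1) <- {3, 11}
Distinct abstract states = 3

3
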